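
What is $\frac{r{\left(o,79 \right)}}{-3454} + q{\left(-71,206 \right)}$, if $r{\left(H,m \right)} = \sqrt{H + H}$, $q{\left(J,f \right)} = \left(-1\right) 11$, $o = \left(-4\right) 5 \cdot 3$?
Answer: $-11 - \frac{i \sqrt{30}}{1727} \approx -11.0 - 0.0031715 i$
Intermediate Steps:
$o = -60$ ($o = \left(-20\right) 3 = -60$)
$q{\left(J,f \right)} = -11$
$r{\left(H,m \right)} = \sqrt{2} \sqrt{H}$ ($r{\left(H,m \right)} = \sqrt{2 H} = \sqrt{2} \sqrt{H}$)
$\frac{r{\left(o,79 \right)}}{-3454} + q{\left(-71,206 \right)} = \frac{\sqrt{2} \sqrt{-60}}{-3454} - 11 = \sqrt{2} \cdot 2 i \sqrt{15} \left(- \frac{1}{3454}\right) - 11 = 2 i \sqrt{30} \left(- \frac{1}{3454}\right) - 11 = - \frac{i \sqrt{30}}{1727} - 11 = -11 - \frac{i \sqrt{30}}{1727}$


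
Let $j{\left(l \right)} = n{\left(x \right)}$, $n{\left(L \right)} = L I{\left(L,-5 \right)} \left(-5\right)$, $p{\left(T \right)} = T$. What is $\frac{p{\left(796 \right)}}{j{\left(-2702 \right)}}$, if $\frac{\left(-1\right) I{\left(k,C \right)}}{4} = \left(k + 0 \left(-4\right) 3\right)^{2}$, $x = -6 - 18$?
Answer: $- \frac{199}{69120} \approx -0.002879$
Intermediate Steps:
$x = -24$ ($x = -6 - 18 = -24$)
$I{\left(k,C \right)} = - 4 k^{2}$ ($I{\left(k,C \right)} = - 4 \left(k + 0 \left(-4\right) 3\right)^{2} = - 4 \left(k + 0 \cdot 3\right)^{2} = - 4 \left(k + 0\right)^{2} = - 4 k^{2}$)
$n{\left(L \right)} = 20 L^{3}$ ($n{\left(L \right)} = L \left(- 4 L^{2}\right) \left(-5\right) = - 4 L^{3} \left(-5\right) = 20 L^{3}$)
$j{\left(l \right)} = -276480$ ($j{\left(l \right)} = 20 \left(-24\right)^{3} = 20 \left(-13824\right) = -276480$)
$\frac{p{\left(796 \right)}}{j{\left(-2702 \right)}} = \frac{796}{-276480} = 796 \left(- \frac{1}{276480}\right) = - \frac{199}{69120}$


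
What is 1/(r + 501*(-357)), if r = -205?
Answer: -1/179062 ≈ -5.5847e-6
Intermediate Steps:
1/(r + 501*(-357)) = 1/(-205 + 501*(-357)) = 1/(-205 - 178857) = 1/(-179062) = -1/179062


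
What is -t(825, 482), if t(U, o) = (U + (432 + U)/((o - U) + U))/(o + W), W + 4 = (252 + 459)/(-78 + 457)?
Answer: -151185753/87662786 ≈ -1.7246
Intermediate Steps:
W = -805/379 (W = -4 + (252 + 459)/(-78 + 457) = -4 + 711/379 = -805/379 ≈ -2.1240)
t(U, o) = (U + (432 + U)/o)/(-805/379 + o) (t(U, o) = (U + (432 + U)/((o - U) + U))/(o - 805/379) = (U + (432 + U)/o)/(-805/379 + o))
-t(825, 482) = -379*(432 + 825 + 825*482)/(482*(-805 + 379*482)) = -379*(432 + 825 + 397650)/(482*(-805 + 182678)) = -379*398907/(482*181873) = -1*151185753/87662786 = -151185753/87662786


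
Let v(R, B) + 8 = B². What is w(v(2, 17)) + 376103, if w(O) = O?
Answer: 376384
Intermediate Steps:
v(R, B) = -8 + B²
w(v(2, 17)) + 376103 = (-8 + 17²) + 376103 = (-8 + 289) + 376103 = 281 + 376103 = 376384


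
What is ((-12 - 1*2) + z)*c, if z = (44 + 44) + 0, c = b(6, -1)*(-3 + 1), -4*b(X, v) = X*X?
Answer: 1332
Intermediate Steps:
b(X, v) = -X²/4 (b(X, v) = -X*X/4 = -X²/4)
c = 18 (c = (-¼*6²)*(-3 + 1) = -¼*36*(-2) = -9*(-2) = 18)
z = 88 (z = 88 + 0 = 88)
((-12 - 1*2) + z)*c = ((-12 - 1*2) + 88)*18 = ((-12 - 2) + 88)*18 = (-14 + 88)*18 = 74*18 = 1332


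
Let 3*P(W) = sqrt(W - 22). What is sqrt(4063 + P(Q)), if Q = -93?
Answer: sqrt(36567 + 3*I*sqrt(115))/3 ≈ 63.742 + 0.02804*I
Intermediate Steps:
P(W) = sqrt(-22 + W)/3 (P(W) = sqrt(W - 22)/3 = sqrt(-22 + W)/3)
sqrt(4063 + P(Q)) = sqrt(4063 + sqrt(-22 - 93)/3) = sqrt(4063 + sqrt(-115)/3) = sqrt(4063 + (I*sqrt(115))/3) = sqrt(4063 + I*sqrt(115)/3)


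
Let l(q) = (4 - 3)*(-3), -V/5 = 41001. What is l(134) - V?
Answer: 205002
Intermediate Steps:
V = -205005 (V = -5*41001 = -205005)
l(q) = -3 (l(q) = 1*(-3) = -3)
l(134) - V = -3 - 1*(-205005) = -3 + 205005 = 205002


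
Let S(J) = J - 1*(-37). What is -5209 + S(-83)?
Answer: -5255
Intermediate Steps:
S(J) = 37 + J (S(J) = J + 37 = 37 + J)
-5209 + S(-83) = -5209 + (37 - 83) = -5209 - 46 = -5255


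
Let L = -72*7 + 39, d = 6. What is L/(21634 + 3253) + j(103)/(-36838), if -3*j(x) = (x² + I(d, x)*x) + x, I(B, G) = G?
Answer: 159742239/916787306 ≈ 0.17424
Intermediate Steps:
j(x) = -2*x²/3 - x/3 (j(x) = -((x² + x*x) + x)/3 = -((x² + x²) + x)/3 = -(2*x² + x)/3 = -(x + 2*x²)/3 = -2*x²/3 - x/3)
L = -465 (L = -504 + 39 = -465)
L/(21634 + 3253) + j(103)/(-36838) = -465/(21634 + 3253) - ⅓*103*(1 + 2*103)/(-36838) = -465/24887 - ⅓*103*(1 + 206)*(-1/36838) = -465*1/24887 - ⅓*103*207*(-1/36838) = -465/24887 - 7107*(-1/36838) = -465/24887 + 7107/36838 = 159742239/916787306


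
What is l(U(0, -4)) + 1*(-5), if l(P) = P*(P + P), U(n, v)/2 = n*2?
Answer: -5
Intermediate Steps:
U(n, v) = 4*n (U(n, v) = 2*(n*2) = 2*(2*n) = 4*n)
l(P) = 2*P² (l(P) = P*(2*P) = 2*P²)
l(U(0, -4)) + 1*(-5) = 2*(4*0)² + 1*(-5) = 2*0² - 5 = 2*0 - 5 = 0 - 5 = -5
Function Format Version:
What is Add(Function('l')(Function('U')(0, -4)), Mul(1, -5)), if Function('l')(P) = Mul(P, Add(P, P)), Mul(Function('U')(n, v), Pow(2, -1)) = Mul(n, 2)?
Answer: -5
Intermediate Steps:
Function('U')(n, v) = Mul(4, n) (Function('U')(n, v) = Mul(2, Mul(n, 2)) = Mul(2, Mul(2, n)) = Mul(4, n))
Function('l')(P) = Mul(2, Pow(P, 2)) (Function('l')(P) = Mul(P, Mul(2, P)) = Mul(2, Pow(P, 2)))
Add(Function('l')(Function('U')(0, -4)), Mul(1, -5)) = Add(Mul(2, Pow(Mul(4, 0), 2)), Mul(1, -5)) = Add(Mul(2, Pow(0, 2)), -5) = Add(Mul(2, 0), -5) = Add(0, -5) = -5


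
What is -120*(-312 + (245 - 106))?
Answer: 20760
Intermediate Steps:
-120*(-312 + (245 - 106)) = -120*(-312 + 139) = -120*(-173) = 20760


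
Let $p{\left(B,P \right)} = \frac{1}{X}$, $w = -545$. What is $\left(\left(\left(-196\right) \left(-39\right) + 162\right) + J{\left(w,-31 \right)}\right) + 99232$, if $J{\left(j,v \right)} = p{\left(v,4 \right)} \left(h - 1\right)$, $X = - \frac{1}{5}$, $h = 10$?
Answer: $106993$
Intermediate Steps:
$X = - \frac{1}{5}$ ($X = \left(-1\right) \frac{1}{5} = - \frac{1}{5} \approx -0.2$)
$p{\left(B,P \right)} = -5$ ($p{\left(B,P \right)} = \frac{1}{- \frac{1}{5}} = -5$)
$J{\left(j,v \right)} = -45$ ($J{\left(j,v \right)} = - 5 \left(10 - 1\right) = \left(-5\right) 9 = -45$)
$\left(\left(\left(-196\right) \left(-39\right) + 162\right) + J{\left(w,-31 \right)}\right) + 99232 = \left(\left(\left(-196\right) \left(-39\right) + 162\right) - 45\right) + 99232 = \left(\left(7644 + 162\right) - 45\right) + 99232 = \left(7806 - 45\right) + 99232 = 7761 + 99232 = 106993$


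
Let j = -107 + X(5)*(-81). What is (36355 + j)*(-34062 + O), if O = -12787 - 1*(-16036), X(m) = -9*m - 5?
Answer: -1241702274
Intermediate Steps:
X(m) = -5 - 9*m
j = 3943 (j = -107 + (-5 - 9*5)*(-81) = -107 + (-5 - 45)*(-81) = -107 - 50*(-81) = -107 + 4050 = 3943)
O = 3249 (O = -12787 + 16036 = 3249)
(36355 + j)*(-34062 + O) = (36355 + 3943)*(-34062 + 3249) = 40298*(-30813) = -1241702274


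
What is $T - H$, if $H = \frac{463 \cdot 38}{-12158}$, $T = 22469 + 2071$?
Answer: $\frac{149187457}{6079} \approx 24541.0$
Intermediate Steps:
$T = 24540$
$H = - \frac{8797}{6079}$ ($H = 17594 \left(- \frac{1}{12158}\right) = - \frac{8797}{6079} \approx -1.4471$)
$T - H = 24540 - - \frac{8797}{6079} = 24540 + \frac{8797}{6079} = \frac{149187457}{6079}$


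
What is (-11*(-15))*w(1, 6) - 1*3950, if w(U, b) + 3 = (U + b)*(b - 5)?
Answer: -3290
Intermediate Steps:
w(U, b) = -3 + (-5 + b)*(U + b) (w(U, b) = -3 + (U + b)*(b - 5) = -3 + (U + b)*(-5 + b) = -3 + (-5 + b)*(U + b))
(-11*(-15))*w(1, 6) - 1*3950 = (-11*(-15))*(-3 + 6² - 5*1 - 5*6 + 1*6) - 1*3950 = 165*(-3 + 36 - 5 - 30 + 6) - 3950 = 165*4 - 3950 = 660 - 3950 = -3290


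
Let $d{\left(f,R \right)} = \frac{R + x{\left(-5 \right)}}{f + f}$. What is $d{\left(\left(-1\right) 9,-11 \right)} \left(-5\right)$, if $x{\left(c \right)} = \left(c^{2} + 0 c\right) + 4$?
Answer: $5$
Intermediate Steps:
$x{\left(c \right)} = 4 + c^{2}$ ($x{\left(c \right)} = \left(c^{2} + 0\right) + 4 = c^{2} + 4 = 4 + c^{2}$)
$d{\left(f,R \right)} = \frac{29 + R}{2 f}$ ($d{\left(f,R \right)} = \frac{R + \left(4 + \left(-5\right)^{2}\right)}{f + f} = \frac{R + \left(4 + 25\right)}{2 f} = \left(R + 29\right) \frac{1}{2 f} = \left(29 + R\right) \frac{1}{2 f} = \frac{29 + R}{2 f}$)
$d{\left(\left(-1\right) 9,-11 \right)} \left(-5\right) = \frac{29 - 11}{2 \left(\left(-1\right) 9\right)} \left(-5\right) = \frac{1}{2} \frac{1}{-9} \cdot 18 \left(-5\right) = \frac{1}{2} \left(- \frac{1}{9}\right) 18 \left(-5\right) = \left(-1\right) \left(-5\right) = 5$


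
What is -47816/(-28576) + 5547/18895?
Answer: 132749299/67492940 ≈ 1.9669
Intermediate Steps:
-47816/(-28576) + 5547/18895 = -47816*(-1/28576) + 5547*(1/18895) = 5977/3572 + 5547/18895 = 132749299/67492940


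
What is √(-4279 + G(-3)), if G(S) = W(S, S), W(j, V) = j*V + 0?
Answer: I*√4270 ≈ 65.345*I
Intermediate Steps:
W(j, V) = V*j (W(j, V) = V*j + 0 = V*j)
G(S) = S² (G(S) = S*S = S²)
√(-4279 + G(-3)) = √(-4279 + (-3)²) = √(-4279 + 9) = √(-4270) = I*√4270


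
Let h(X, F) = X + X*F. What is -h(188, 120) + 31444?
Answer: 8696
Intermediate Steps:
h(X, F) = X + F*X
-h(188, 120) + 31444 = -188*(1 + 120) + 31444 = -188*121 + 31444 = -1*22748 + 31444 = -22748 + 31444 = 8696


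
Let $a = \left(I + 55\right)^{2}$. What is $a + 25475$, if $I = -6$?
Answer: $27876$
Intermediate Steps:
$a = 2401$ ($a = \left(-6 + 55\right)^{2} = 49^{2} = 2401$)
$a + 25475 = 2401 + 25475 = 27876$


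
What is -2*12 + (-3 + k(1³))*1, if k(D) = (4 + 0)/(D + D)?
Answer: -25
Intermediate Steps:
k(D) = 2/D (k(D) = 4/((2*D)) = 4*(1/(2*D)) = 2/D)
-2*12 + (-3 + k(1³))*1 = -2*12 + (-3 + 2/(1³))*1 = -24 + (-3 + 2/1)*1 = -24 + (-3 + 2*1)*1 = -24 + (-3 + 2)*1 = -24 - 1*1 = -24 - 1 = -25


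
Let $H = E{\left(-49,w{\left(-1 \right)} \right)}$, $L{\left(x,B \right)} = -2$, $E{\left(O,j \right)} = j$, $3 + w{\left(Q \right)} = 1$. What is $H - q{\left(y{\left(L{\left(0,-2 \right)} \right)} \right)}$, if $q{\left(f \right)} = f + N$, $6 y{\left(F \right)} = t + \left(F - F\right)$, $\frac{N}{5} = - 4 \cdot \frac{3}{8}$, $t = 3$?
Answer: $5$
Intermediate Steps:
$w{\left(Q \right)} = -2$ ($w{\left(Q \right)} = -3 + 1 = -2$)
$H = -2$
$N = - \frac{15}{2}$ ($N = 5 \left(- 4 \cdot \frac{3}{8}\right) = 5 \left(- 4 \cdot 3 \cdot \frac{1}{8}\right) = 5 \left(\left(-4\right) \frac{3}{8}\right) = 5 \left(- \frac{3}{2}\right) = - \frac{15}{2} \approx -7.5$)
$y{\left(F \right)} = \frac{1}{2}$ ($y{\left(F \right)} = \frac{3 + \left(F - F\right)}{6} = \frac{3 + 0}{6} = \frac{1}{6} \cdot 3 = \frac{1}{2}$)
$q{\left(f \right)} = - \frac{15}{2} + f$ ($q{\left(f \right)} = f - \frac{15}{2} = - \frac{15}{2} + f$)
$H - q{\left(y{\left(L{\left(0,-2 \right)} \right)} \right)} = -2 - \left(- \frac{15}{2} + \frac{1}{2}\right) = -2 - -7 = -2 + 7 = 5$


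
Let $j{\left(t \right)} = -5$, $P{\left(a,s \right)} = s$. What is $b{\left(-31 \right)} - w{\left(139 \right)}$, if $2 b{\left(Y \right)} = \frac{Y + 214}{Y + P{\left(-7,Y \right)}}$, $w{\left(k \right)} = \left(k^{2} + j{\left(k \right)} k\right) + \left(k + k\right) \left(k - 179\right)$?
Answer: $- \frac{930927}{124} \approx -7507.5$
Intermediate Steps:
$w{\left(k \right)} = k^{2} - 5 k + 2 k \left(-179 + k\right)$ ($w{\left(k \right)} = \left(k^{2} - 5 k\right) + \left(k + k\right) \left(k - 179\right) = \left(k^{2} - 5 k\right) + 2 k \left(-179 + k\right) = k^{2} - 5 k + 2 k \left(-179 + k\right)$)
$b{\left(Y \right)} = \frac{214 + Y}{4 Y}$ ($b{\left(Y \right)} = \frac{\left(Y + 214\right) \frac{1}{Y + Y}}{2} = \frac{\left(214 + Y\right) \frac{1}{2 Y}}{2} = \frac{\frac{1}{2} \frac{1}{Y} \left(214 + Y\right)}{2} = \frac{214 + Y}{4 Y}$)
$b{\left(-31 \right)} - w{\left(139 \right)} = \frac{214 - 31}{4 \left(-31\right)} - 3 \cdot 139 \left(-121 + 139\right) = \frac{1}{4} \left(- \frac{1}{31}\right) 183 - 3 \cdot 139 \cdot 18 = - \frac{183}{124} - 7506 = - \frac{930927}{124}$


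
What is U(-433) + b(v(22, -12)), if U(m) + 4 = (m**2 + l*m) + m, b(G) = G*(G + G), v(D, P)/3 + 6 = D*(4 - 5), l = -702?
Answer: 505130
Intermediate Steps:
v(D, P) = -18 - 3*D (v(D, P) = -18 + 3*(D*(4 - 5)) = -18 + 3*(D*(-1)) = -18 + 3*(-D) = -18 - 3*D)
b(G) = 2*G**2 (b(G) = G*(2*G) = 2*G**2)
U(m) = -4 + m**2 - 701*m (U(m) = -4 + ((m**2 - 702*m) + m) = -4 + (m**2 - 701*m) = -4 + m**2 - 701*m)
U(-433) + b(v(22, -12)) = (-4 + (-433)**2 - 701*(-433)) + 2*(-18 - 3*22)**2 = (-4 + 187489 + 303533) + 2*(-18 - 66)**2 = 491018 + 2*(-84)**2 = 491018 + 2*7056 = 491018 + 14112 = 505130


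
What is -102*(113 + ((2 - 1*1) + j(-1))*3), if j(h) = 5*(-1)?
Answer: -10302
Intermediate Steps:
j(h) = -5
-102*(113 + ((2 - 1*1) + j(-1))*3) = -102*(113 + ((2 - 1*1) - 5)*3) = -102*(113 + ((2 - 1) - 5)*3) = -102*(113 + (1 - 5)*3) = -102*(113 - 4*3) = -102*(113 - 12) = -102*101 = -10302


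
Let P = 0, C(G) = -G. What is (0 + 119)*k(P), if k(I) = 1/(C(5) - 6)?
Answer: -119/11 ≈ -10.818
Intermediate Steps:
k(I) = -1/11 (k(I) = 1/(-1*5 - 6) = 1/(-5 - 6) = 1/(-11) = -1/11)
(0 + 119)*k(P) = (0 + 119)*(-1/11) = 119*(-1/11) = -119/11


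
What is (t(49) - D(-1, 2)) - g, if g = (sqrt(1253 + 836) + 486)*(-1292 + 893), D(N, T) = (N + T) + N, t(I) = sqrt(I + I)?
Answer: 193914 + 7*sqrt(2) + 399*sqrt(2089) ≈ 2.1216e+5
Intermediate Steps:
t(I) = sqrt(2)*sqrt(I) (t(I) = sqrt(2*I) = sqrt(2)*sqrt(I))
D(N, T) = T + 2*N
g = -193914 - 399*sqrt(2089) (g = (sqrt(2089) + 486)*(-399) = (486 + sqrt(2089))*(-399) = -193914 - 399*sqrt(2089) ≈ -2.1215e+5)
(t(49) - D(-1, 2)) - g = (sqrt(2)*sqrt(49) - (2 + 2*(-1))) - (-193914 - 399*sqrt(2089)) = (sqrt(2)*7 - (2 - 2)) + (193914 + 399*sqrt(2089)) = (7*sqrt(2) - 1*0) + (193914 + 399*sqrt(2089)) = (7*sqrt(2) + 0) + (193914 + 399*sqrt(2089)) = 7*sqrt(2) + (193914 + 399*sqrt(2089)) = 193914 + 7*sqrt(2) + 399*sqrt(2089)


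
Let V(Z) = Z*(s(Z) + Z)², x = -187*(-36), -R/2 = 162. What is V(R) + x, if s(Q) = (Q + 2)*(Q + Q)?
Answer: -14062319993844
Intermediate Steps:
R = -324 (R = -2*162 = -324)
s(Q) = 2*Q*(2 + Q) (s(Q) = (2 + Q)*(2*Q) = 2*Q*(2 + Q))
x = 6732
V(Z) = Z*(Z + 2*Z*(2 + Z))² (V(Z) = Z*(2*Z*(2 + Z) + Z)² = Z*(Z + 2*Z*(2 + Z))²)
V(R) + x = (-324)³*(5 + 2*(-324))² + 6732 = -34012224*(5 - 648)² + 6732 = -34012224*(-643)² + 6732 = -34012224*413449 + 6732 = -14062320000576 + 6732 = -14062319993844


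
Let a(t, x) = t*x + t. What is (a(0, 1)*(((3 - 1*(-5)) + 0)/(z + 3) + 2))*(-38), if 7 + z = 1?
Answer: 0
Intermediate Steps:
a(t, x) = t + t*x
z = -6 (z = -7 + 1 = -6)
(a(0, 1)*(((3 - 1*(-5)) + 0)/(z + 3) + 2))*(-38) = ((0*(1 + 1))*(((3 - 1*(-5)) + 0)/(-6 + 3) + 2))*(-38) = ((0*2)*(((3 + 5) + 0)/(-3) + 2))*(-38) = (0*((8 + 0)*(-⅓) + 2))*(-38) = (0*(8*(-⅓) + 2))*(-38) = (0*(-8/3 + 2))*(-38) = (0*(-⅔))*(-38) = 0*(-38) = 0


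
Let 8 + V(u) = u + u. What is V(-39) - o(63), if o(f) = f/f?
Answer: -87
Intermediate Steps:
o(f) = 1
V(u) = -8 + 2*u (V(u) = -8 + (u + u) = -8 + 2*u)
V(-39) - o(63) = (-8 + 2*(-39)) - 1*1 = (-8 - 78) - 1 = -86 - 1 = -87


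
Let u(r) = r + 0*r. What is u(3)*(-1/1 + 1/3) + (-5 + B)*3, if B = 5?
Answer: -2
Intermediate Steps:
u(r) = r (u(r) = r + 0 = r)
u(3)*(-1/1 + 1/3) + (-5 + B)*3 = 3*(-1/1 + 1/3) + (-5 + 5)*3 = 3*(-1*1 + 1*(1/3)) + 0*3 = 3*(-1 + 1/3) + 0 = 3*(-2/3) + 0 = -2 + 0 = -2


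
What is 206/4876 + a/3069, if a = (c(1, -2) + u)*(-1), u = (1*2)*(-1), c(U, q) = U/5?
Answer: 178053/4156790 ≈ 0.042834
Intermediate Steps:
c(U, q) = U/5 (c(U, q) = U*(⅕) = U/5)
u = -2 (u = 2*(-1) = -2)
a = 9/5 (a = ((⅕)*1 - 2)*(-1) = (⅕ - 2)*(-1) = -9/5*(-1) = 9/5 ≈ 1.8000)
206/4876 + a/3069 = 206/4876 + (9/5)/3069 = 206*(1/4876) + (9/5)*(1/3069) = 103/2438 + 1/1705 = 178053/4156790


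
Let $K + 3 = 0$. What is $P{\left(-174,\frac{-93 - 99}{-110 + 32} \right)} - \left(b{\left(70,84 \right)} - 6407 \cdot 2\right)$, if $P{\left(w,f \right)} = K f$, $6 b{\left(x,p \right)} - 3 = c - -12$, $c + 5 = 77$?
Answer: $\frac{332595}{26} \approx 12792.0$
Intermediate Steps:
$c = 72$ ($c = -5 + 77 = 72$)
$K = -3$ ($K = -3 + 0 = -3$)
$b{\left(x,p \right)} = \frac{29}{2}$ ($b{\left(x,p \right)} = \frac{1}{2} + \frac{72 - -12}{6} = \frac{1}{2} + \frac{72 + 12}{6} = \frac{1}{2} + \frac{1}{6} \cdot 84 = \frac{1}{2} + 14 = \frac{29}{2}$)
$P{\left(w,f \right)} = - 3 f$
$P{\left(-174,\frac{-93 - 99}{-110 + 32} \right)} - \left(b{\left(70,84 \right)} - 6407 \cdot 2\right) = - 3 \frac{-93 - 99}{-110 + 32} - \left(\frac{29}{2} - 6407 \cdot 2\right) = - 3 \left(- \frac{192}{-78}\right) - \left(\frac{29}{2} - 12814\right) = - 3 \left(\left(-192\right) \left(- \frac{1}{78}\right)\right) - \left(\frac{29}{2} - 12814\right) = \left(-3\right) \frac{32}{13} - - \frac{25599}{2} = - \frac{96}{13} + \frac{25599}{2} = \frac{332595}{26}$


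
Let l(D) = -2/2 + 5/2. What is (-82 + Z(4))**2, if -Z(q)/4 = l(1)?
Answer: 7744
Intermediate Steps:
l(D) = 3/2 (l(D) = -2*1/2 + 5*(1/2) = -1 + 5/2 = 3/2)
Z(q) = -6 (Z(q) = -4*3/2 = -6)
(-82 + Z(4))**2 = (-82 - 6)**2 = (-88)**2 = 7744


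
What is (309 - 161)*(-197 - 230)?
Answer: -63196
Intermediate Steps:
(309 - 161)*(-197 - 230) = 148*(-427) = -63196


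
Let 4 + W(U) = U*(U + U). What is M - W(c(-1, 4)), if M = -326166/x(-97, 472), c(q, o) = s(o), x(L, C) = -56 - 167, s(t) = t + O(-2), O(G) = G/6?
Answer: 2889556/2007 ≈ 1439.7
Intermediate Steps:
O(G) = G/6 (O(G) = G*(⅙) = G/6)
s(t) = -⅓ + t (s(t) = t + (⅙)*(-2) = t - ⅓ = -⅓ + t)
x(L, C) = -223
c(q, o) = -⅓ + o
W(U) = -4 + 2*U² (W(U) = -4 + U*(U + U) = -4 + U*(2*U) = -4 + 2*U²)
M = 326166/223 (M = -326166/(-223) = -326166*(-1/223) = 326166/223 ≈ 1462.6)
M - W(c(-1, 4)) = 326166/223 - (-4 + 2*(-⅓ + 4)²) = 326166/223 - (-4 + 2*(11/3)²) = 326166/223 - (-4 + 2*(121/9)) = 326166/223 - (-4 + 242/9) = 326166/223 - 1*206/9 = 326166/223 - 206/9 = 2889556/2007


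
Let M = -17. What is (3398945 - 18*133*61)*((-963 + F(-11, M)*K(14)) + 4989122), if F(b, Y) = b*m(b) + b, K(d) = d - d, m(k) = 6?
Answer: 16226037280849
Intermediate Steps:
K(d) = 0
F(b, Y) = 7*b (F(b, Y) = b*6 + b = 6*b + b = 7*b)
(3398945 - 18*133*61)*((-963 + F(-11, M)*K(14)) + 4989122) = (3398945 - 18*133*61)*((-963 + (7*(-11))*0) + 4989122) = (3398945 - 2394*61)*((-963 - 77*0) + 4989122) = (3398945 - 146034)*((-963 + 0) + 4989122) = 3252911*(-963 + 4989122) = 3252911*4988159 = 16226037280849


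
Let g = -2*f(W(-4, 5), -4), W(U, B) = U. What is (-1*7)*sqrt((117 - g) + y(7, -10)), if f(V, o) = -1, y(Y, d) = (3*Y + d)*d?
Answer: -7*sqrt(5) ≈ -15.652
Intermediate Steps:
y(Y, d) = d*(d + 3*Y) (y(Y, d) = (d + 3*Y)*d = d*(d + 3*Y))
g = 2 (g = -2*(-1) = 2)
(-1*7)*sqrt((117 - g) + y(7, -10)) = (-1*7)*sqrt((117 - 1*2) - 10*(-10 + 3*7)) = -7*sqrt((117 - 2) - 10*(-10 + 21)) = -7*sqrt(115 - 10*11) = -7*sqrt(115 - 110) = -7*sqrt(5)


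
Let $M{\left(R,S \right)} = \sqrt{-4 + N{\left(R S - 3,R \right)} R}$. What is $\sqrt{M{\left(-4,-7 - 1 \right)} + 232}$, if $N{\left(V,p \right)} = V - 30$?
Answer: $2 \sqrt{58} \approx 15.232$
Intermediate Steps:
$N{\left(V,p \right)} = -30 + V$ ($N{\left(V,p \right)} = V - 30 = -30 + V$)
$M{\left(R,S \right)} = \sqrt{-4 + R \left(-33 + R S\right)}$ ($M{\left(R,S \right)} = \sqrt{-4 + \left(-30 + \left(R S - 3\right)\right) R} = \sqrt{-4 + \left(-30 + \left(-3 + R S\right)\right) R} = \sqrt{-4 + \left(-33 + R S\right) R} = \sqrt{-4 + R \left(-33 + R S\right)}$)
$\sqrt{M{\left(-4,-7 - 1 \right)} + 232} = \sqrt{\sqrt{-4 - 4 \left(-33 - 4 \left(-7 - 1\right)\right)} + 232} = \sqrt{\sqrt{-4 - 4 \left(-33 - -32\right)} + 232} = \sqrt{\sqrt{-4 - 4 \left(-33 + 32\right)} + 232} = \sqrt{\sqrt{-4 - -4} + 232} = \sqrt{\sqrt{-4 + 4} + 232} = \sqrt{\sqrt{0} + 232} = \sqrt{0 + 232} = \sqrt{232} = 2 \sqrt{58}$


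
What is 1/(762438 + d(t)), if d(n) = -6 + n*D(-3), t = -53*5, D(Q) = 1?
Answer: 1/762167 ≈ 1.3120e-6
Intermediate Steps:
t = -265
d(n) = -6 + n (d(n) = -6 + n*1 = -6 + n)
1/(762438 + d(t)) = 1/(762438 + (-6 - 265)) = 1/(762438 - 271) = 1/762167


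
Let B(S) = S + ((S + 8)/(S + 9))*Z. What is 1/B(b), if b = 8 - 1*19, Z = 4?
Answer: -⅕ ≈ -0.20000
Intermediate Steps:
b = -11 (b = 8 - 19 = -11)
B(S) = S + 4*(8 + S)/(9 + S) (B(S) = S + ((S + 8)/(S + 9))*4 = S + ((8 + S)/(9 + S))*4 = S + 4*(8 + S)/(9 + S))
1/B(b) = 1/((32 + (-11)² + 13*(-11))/(9 - 11)) = 1/((32 + 121 - 143)/(-2)) = 1/(-½*10) = 1/(-5) = -⅕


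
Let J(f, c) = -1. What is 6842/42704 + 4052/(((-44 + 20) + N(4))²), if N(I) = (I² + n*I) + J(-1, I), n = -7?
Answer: 91201653/29230888 ≈ 3.1200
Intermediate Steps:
N(I) = -1 + I² - 7*I (N(I) = (I² - 7*I) - 1 = -1 + I² - 7*I)
6842/42704 + 4052/(((-44 + 20) + N(4))²) = 6842/42704 + 4052/(((-44 + 20) + (-1 + 4² - 7*4))²) = 6842*(1/42704) + 4052/((-24 + (-1 + 16 - 28))²) = 3421/21352 + 4052/((-24 - 13)²) = 3421/21352 + 4052/((-37)²) = 3421/21352 + 4052/1369 = 91201653/29230888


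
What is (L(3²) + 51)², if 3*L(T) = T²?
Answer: 6084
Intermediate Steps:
L(T) = T²/3
(L(3²) + 51)² = ((3²)²/3 + 51)² = ((⅓)*9² + 51)² = ((⅓)*81 + 51)² = (27 + 51)² = 78² = 6084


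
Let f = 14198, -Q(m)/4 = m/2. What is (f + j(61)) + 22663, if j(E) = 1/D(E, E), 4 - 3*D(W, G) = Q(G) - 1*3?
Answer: 1585024/43 ≈ 36861.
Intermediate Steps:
Q(m) = -2*m (Q(m) = -4*m/2 = -2*m)
D(W, G) = 7/3 + 2*G/3 (D(W, G) = 4/3 - (-2*G - 1*3)/3 = 4/3 - (-2*G - 3)/3 = 4/3 - (-3 - 2*G)/3 = 4/3 + (1 + 2*G/3) = 7/3 + 2*G/3)
j(E) = 1/(7/3 + 2*E/3)
(f + j(61)) + 22663 = (14198 + 3/(7 + 2*61)) + 22663 = (14198 + 3/(7 + 122)) + 22663 = (14198 + 3/129) + 22663 = (14198 + 3*(1/129)) + 22663 = (14198 + 1/43) + 22663 = 610515/43 + 22663 = 1585024/43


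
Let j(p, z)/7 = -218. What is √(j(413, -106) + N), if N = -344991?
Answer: I*√346517 ≈ 588.66*I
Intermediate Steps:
j(p, z) = -1526 (j(p, z) = 7*(-218) = -1526)
√(j(413, -106) + N) = √(-1526 - 344991) = √(-346517) = I*√346517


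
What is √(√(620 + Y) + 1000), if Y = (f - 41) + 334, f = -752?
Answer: √(1000 + √161) ≈ 31.823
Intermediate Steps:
Y = -459 (Y = (-752 - 41) + 334 = -793 + 334 = -459)
√(√(620 + Y) + 1000) = √(√(620 - 459) + 1000) = √(√161 + 1000) = √(1000 + √161)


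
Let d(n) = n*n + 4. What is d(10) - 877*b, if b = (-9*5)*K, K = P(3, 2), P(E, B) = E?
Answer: 118499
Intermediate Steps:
d(n) = 4 + n**2 (d(n) = n**2 + 4 = 4 + n**2)
K = 3
b = -135 (b = -9*5*3 = -45*3 = -135)
d(10) - 877*b = (4 + 10**2) - 877*(-135) = (4 + 100) + 118395 = 104 + 118395 = 118499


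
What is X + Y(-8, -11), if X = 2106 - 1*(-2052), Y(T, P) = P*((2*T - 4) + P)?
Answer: 4499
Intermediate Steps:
Y(T, P) = P*(-4 + P + 2*T) (Y(T, P) = P*((-4 + 2*T) + P) = P*(-4 + P + 2*T))
X = 4158 (X = 2106 + 2052 = 4158)
X + Y(-8, -11) = 4158 - 11*(-4 - 11 + 2*(-8)) = 4158 - 11*(-4 - 11 - 16) = 4158 - 11*(-31) = 4158 + 341 = 4499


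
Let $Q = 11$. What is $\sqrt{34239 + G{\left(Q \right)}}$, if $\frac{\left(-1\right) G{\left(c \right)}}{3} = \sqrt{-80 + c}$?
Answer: $\sqrt{34239 - 3 i \sqrt{69}} \approx 185.04 - 0.0673 i$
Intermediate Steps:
$G{\left(c \right)} = - 3 \sqrt{-80 + c}$
$\sqrt{34239 + G{\left(Q \right)}} = \sqrt{34239 - 3 \sqrt{-80 + 11}} = \sqrt{34239 - 3 \sqrt{-69}} = \sqrt{34239 - 3 i \sqrt{69}}$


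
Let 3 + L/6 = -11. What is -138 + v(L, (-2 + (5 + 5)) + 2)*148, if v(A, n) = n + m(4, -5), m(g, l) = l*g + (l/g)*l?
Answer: -693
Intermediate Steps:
L = -84 (L = -18 + 6*(-11) = -18 - 66 = -84)
m(g, l) = g*l + l²/g
v(A, n) = -55/4 + n (v(A, n) = n - 5*(-5 + 4²)/4 = n - 5*¼*(-5 + 16) = n - 5*¼*11 = n - 55/4 = -55/4 + n)
-138 + v(L, (-2 + (5 + 5)) + 2)*148 = -138 + (-55/4 + ((-2 + (5 + 5)) + 2))*148 = -138 + (-55/4 + ((-2 + 10) + 2))*148 = -138 + (-55/4 + (8 + 2))*148 = -138 + (-55/4 + 10)*148 = -138 - 15/4*148 = -138 - 555 = -693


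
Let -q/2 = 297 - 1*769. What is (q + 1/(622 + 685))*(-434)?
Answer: -535473106/1307 ≈ -4.0970e+5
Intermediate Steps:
q = 944 (q = -2*(297 - 1*769) = -2*(297 - 769) = -2*(-472) = 944)
(q + 1/(622 + 685))*(-434) = (944 + 1/(622 + 685))*(-434) = (944 + 1/1307)*(-434) = (1233809/1307)*(-434) = -535473106/1307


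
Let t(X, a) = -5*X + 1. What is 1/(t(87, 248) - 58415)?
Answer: -1/58849 ≈ -1.6993e-5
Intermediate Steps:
t(X, a) = 1 - 5*X
1/(t(87, 248) - 58415) = 1/((1 - 5*87) - 58415) = 1/((1 - 435) - 58415) = 1/(-434 - 58415) = 1/(-58849) = -1/58849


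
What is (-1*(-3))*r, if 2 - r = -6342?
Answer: 19032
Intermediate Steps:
r = 6344 (r = 2 - 1*(-6342) = 2 + 6342 = 6344)
(-1*(-3))*r = -1*(-3)*6344 = 3*6344 = 19032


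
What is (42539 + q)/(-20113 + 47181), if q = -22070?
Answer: 20469/27068 ≈ 0.75621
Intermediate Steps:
(42539 + q)/(-20113 + 47181) = (42539 - 22070)/(-20113 + 47181) = 20469/27068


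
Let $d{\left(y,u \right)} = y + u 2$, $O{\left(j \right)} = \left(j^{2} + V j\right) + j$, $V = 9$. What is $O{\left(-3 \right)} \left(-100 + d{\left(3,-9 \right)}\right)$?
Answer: $2415$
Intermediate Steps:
$O{\left(j \right)} = j^{2} + 10 j$ ($O{\left(j \right)} = \left(j^{2} + 9 j\right) + j = j^{2} + 10 j$)
$d{\left(y,u \right)} = y + 2 u$
$O{\left(-3 \right)} \left(-100 + d{\left(3,-9 \right)}\right) = - 3 \left(10 - 3\right) \left(-100 + \left(3 + 2 \left(-9\right)\right)\right) = \left(-3\right) 7 \left(-100 + \left(3 - 18\right)\right) = - 21 \left(-100 - 15\right) = \left(-21\right) \left(-115\right) = 2415$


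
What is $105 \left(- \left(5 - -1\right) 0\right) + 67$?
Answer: $67$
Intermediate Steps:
$105 \left(- \left(5 - -1\right) 0\right) + 67 = 105 \left(- \left(5 + 1\right) 0\right) + 67 = 105 \left(- 6 \cdot 0\right) + 67 = 105 \left(\left(-1\right) 0\right) + 67 = 105 \cdot 0 + 67 = 0 + 67 = 67$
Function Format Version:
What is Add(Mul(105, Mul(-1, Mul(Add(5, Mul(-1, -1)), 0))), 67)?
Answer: 67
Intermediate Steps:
Add(Mul(105, Mul(-1, Mul(Add(5, Mul(-1, -1)), 0))), 67) = Add(Mul(105, Mul(-1, Mul(Add(5, 1), 0))), 67) = Add(Mul(105, Mul(-1, Mul(6, 0))), 67) = Add(Mul(105, Mul(-1, 0)), 67) = Add(Mul(105, 0), 67) = Add(0, 67) = 67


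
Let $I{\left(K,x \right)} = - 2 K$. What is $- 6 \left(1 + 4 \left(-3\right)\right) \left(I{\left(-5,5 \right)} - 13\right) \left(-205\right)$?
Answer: $40590$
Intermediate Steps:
$- 6 \left(1 + 4 \left(-3\right)\right) \left(I{\left(-5,5 \right)} - 13\right) \left(-205\right) = - 6 \left(1 + 4 \left(-3\right)\right) \left(\left(-2\right) \left(-5\right) - 13\right) \left(-205\right) = - 6 \left(1 - 12\right) \left(10 - 13\right) \left(-205\right) = \left(-6\right) \left(-11\right) \left(-3\right) \left(-205\right) = 66 \left(-3\right) \left(-205\right) = \left(-198\right) \left(-205\right) = 40590$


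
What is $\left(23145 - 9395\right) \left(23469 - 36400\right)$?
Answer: $-177801250$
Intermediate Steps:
$\left(23145 - 9395\right) \left(23469 - 36400\right) = 13750 \left(-12931\right) = -177801250$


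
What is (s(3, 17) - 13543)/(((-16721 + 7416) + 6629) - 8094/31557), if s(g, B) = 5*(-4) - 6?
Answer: 142732311/28151542 ≈ 5.0701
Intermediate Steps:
s(g, B) = -26 (s(g, B) = -20 - 6 = -26)
(s(3, 17) - 13543)/(((-16721 + 7416) + 6629) - 8094/31557) = (-26 - 13543)/(((-16721 + 7416) + 6629) - 8094/31557) = -13569/((-9305 + 6629) - 8094*1/31557) = -13569/(-2676 - 2698/10519) = -13569/(-28151542/10519) = -13569*(-10519/28151542) = 142732311/28151542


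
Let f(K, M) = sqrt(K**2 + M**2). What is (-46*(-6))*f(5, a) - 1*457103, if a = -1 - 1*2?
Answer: -457103 + 276*sqrt(34) ≈ -4.5549e+5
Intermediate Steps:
a = -3 (a = -1 - 2 = -3)
(-46*(-6))*f(5, a) - 1*457103 = (-46*(-6))*sqrt(5**2 + (-3)**2) - 1*457103 = 276*sqrt(25 + 9) - 457103 = 276*sqrt(34) - 457103 = -457103 + 276*sqrt(34)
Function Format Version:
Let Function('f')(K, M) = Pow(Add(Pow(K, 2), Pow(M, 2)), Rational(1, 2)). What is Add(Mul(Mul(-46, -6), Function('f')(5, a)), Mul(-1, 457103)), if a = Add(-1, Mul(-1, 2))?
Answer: Add(-457103, Mul(276, Pow(34, Rational(1, 2)))) ≈ -4.5549e+5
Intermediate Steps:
a = -3 (a = Add(-1, -2) = -3)
Add(Mul(Mul(-46, -6), Function('f')(5, a)), Mul(-1, 457103)) = Add(Mul(Mul(-46, -6), Pow(Add(Pow(5, 2), Pow(-3, 2)), Rational(1, 2))), Mul(-1, 457103)) = Add(Mul(276, Pow(Add(25, 9), Rational(1, 2))), -457103) = Add(Mul(276, Pow(34, Rational(1, 2))), -457103) = Add(-457103, Mul(276, Pow(34, Rational(1, 2))))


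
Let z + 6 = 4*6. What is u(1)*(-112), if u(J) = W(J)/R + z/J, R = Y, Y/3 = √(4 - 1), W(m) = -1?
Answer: -2016 + 112*√3/9 ≈ -1994.4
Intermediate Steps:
z = 18 (z = -6 + 4*6 = -6 + 24 = 18)
Y = 3*√3 (Y = 3*√(4 - 1) = 3*√3 ≈ 5.1962)
R = 3*√3 ≈ 5.1962
u(J) = 18/J - √3/9 (u(J) = -1/(3*√3) + 18/J = -√3/9 + 18/J = 18/J - √3/9)
u(1)*(-112) = (18/1 - √3/9)*(-112) = (18*1 - √3/9)*(-112) = (18 - √3/9)*(-112) = -2016 + 112*√3/9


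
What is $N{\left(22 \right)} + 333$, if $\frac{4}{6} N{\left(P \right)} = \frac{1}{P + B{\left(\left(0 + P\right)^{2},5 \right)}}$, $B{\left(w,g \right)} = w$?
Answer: $\frac{336999}{1012} \approx 333.0$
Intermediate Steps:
$N{\left(P \right)} = \frac{3}{2 \left(P + P^{2}\right)}$ ($N{\left(P \right)} = \frac{3}{2 \left(P + \left(0 + P\right)^{2}\right)} = \frac{3}{2 \left(P + P^{2}\right)}$)
$N{\left(22 \right)} + 333 = \frac{3}{2 \cdot 22 \left(1 + 22\right)} + 333 = \frac{3}{2} \cdot \frac{1}{22} \cdot \frac{1}{23} + 333 = \frac{3}{1012} + 333 = \frac{336999}{1012}$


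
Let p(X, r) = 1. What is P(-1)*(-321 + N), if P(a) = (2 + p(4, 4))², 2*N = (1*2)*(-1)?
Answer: -2898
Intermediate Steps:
N = -1 (N = ((1*2)*(-1))/2 = (2*(-1))/2 = (½)*(-2) = -1)
P(a) = 9 (P(a) = (2 + 1)² = 3² = 9)
P(-1)*(-321 + N) = 9*(-321 - 1) = 9*(-322) = -2898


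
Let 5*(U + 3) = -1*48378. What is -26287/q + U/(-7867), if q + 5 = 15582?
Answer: -280181384/612721295 ≈ -0.45727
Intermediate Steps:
U = -48393/5 (U = -3 + (-1*48378)/5 = -3 + (1/5)*(-48378) = -3 - 48378/5 = -48393/5 ≈ -9678.6)
q = 15577 (q = -5 + 15582 = 15577)
-26287/q + U/(-7867) = -26287/15577 - 48393/5/(-7867) = -26287*1/15577 - 48393/5*(-1/7867) = -26287/15577 + 48393/39335 = -280181384/612721295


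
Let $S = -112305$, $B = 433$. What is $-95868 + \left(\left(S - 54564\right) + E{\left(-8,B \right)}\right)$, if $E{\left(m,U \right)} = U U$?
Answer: $-75248$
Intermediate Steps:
$E{\left(m,U \right)} = U^{2}$
$-95868 + \left(\left(S - 54564\right) + E{\left(-8,B \right)}\right) = -95868 + \left(\left(-112305 - 54564\right) + 433^{2}\right) = -95868 + \left(-166869 + 187489\right) = -95868 + 20620 = -75248$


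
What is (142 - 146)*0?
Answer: 0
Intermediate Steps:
(142 - 146)*0 = -4*0 = 0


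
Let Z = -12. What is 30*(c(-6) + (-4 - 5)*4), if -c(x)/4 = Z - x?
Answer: -360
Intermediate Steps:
c(x) = 48 + 4*x (c(x) = -4*(-12 - x) = 48 + 4*x)
30*(c(-6) + (-4 - 5)*4) = 30*((48 + 4*(-6)) + (-4 - 5)*4) = 30*((48 - 24) - 9*4) = 30*(24 - 36) = 30*(-12) = -360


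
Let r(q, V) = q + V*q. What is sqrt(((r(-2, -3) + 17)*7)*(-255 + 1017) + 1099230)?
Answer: 2*sqrt(302811) ≈ 1100.6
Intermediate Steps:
sqrt(((r(-2, -3) + 17)*7)*(-255 + 1017) + 1099230) = sqrt(((-2*(1 - 3) + 17)*7)*(-255 + 1017) + 1099230) = sqrt(((-2*(-2) + 17)*7)*762 + 1099230) = sqrt(((4 + 17)*7)*762 + 1099230) = sqrt((21*7)*762 + 1099230) = sqrt(147*762 + 1099230) = sqrt(112014 + 1099230) = sqrt(1211244) = 2*sqrt(302811)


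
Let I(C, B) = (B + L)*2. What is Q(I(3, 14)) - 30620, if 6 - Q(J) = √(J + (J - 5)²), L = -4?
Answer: -30614 - 7*√5 ≈ -30630.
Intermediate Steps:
I(C, B) = -8 + 2*B (I(C, B) = (B - 4)*2 = (-4 + B)*2 = -8 + 2*B)
Q(J) = 6 - √(J + (-5 + J)²) (Q(J) = 6 - √(J + (J - 5)²) = 6 - √(J + (-5 + J)²))
Q(I(3, 14)) - 30620 = (6 - √((-8 + 2*14) + (-5 + (-8 + 2*14))²)) - 30620 = (6 - √((-8 + 28) + (-5 + (-8 + 28))²)) - 30620 = (6 - √(20 + (-5 + 20)²)) - 30620 = (6 - √(20 + 15²)) - 30620 = (6 - √(20 + 225)) - 30620 = (6 - √245) - 30620 = (6 - 7*√5) - 30620 = -30614 - 7*√5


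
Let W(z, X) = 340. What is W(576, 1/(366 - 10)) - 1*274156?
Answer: -273816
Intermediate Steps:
W(576, 1/(366 - 10)) - 1*274156 = 340 - 1*274156 = 340 - 274156 = -273816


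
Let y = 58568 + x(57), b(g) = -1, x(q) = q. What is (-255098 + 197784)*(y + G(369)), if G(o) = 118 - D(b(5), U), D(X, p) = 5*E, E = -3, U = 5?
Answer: -3367656012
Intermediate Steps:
D(X, p) = -15 (D(X, p) = 5*(-3) = -15)
G(o) = 133 (G(o) = 118 - 1*(-15) = 118 + 15 = 133)
y = 58625 (y = 58568 + 57 = 58625)
(-255098 + 197784)*(y + G(369)) = (-255098 + 197784)*(58625 + 133) = -57314*58758 = -3367656012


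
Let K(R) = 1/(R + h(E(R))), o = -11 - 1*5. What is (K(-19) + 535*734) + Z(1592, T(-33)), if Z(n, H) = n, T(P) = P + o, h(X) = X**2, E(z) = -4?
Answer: 1182845/3 ≈ 3.9428e+5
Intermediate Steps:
o = -16 (o = -11 - 5 = -16)
K(R) = 1/(16 + R) (K(R) = 1/(R + (-4)**2) = 1/(R + 16) = 1/(16 + R))
T(P) = -16 + P (T(P) = P - 16 = -16 + P)
(K(-19) + 535*734) + Z(1592, T(-33)) = (1/(16 - 19) + 535*734) + 1592 = (1/(-3) + 392690) + 1592 = (-1/3 + 392690) + 1592 = 1178069/3 + 1592 = 1182845/3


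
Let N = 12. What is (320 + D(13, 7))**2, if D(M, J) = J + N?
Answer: 114921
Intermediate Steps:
D(M, J) = 12 + J (D(M, J) = J + 12 = 12 + J)
(320 + D(13, 7))**2 = (320 + (12 + 7))**2 = (320 + 19)**2 = 339**2 = 114921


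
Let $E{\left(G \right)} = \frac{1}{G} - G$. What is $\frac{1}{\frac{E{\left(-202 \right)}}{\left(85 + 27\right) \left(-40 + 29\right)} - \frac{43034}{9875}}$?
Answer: $- \frac{351076000}{1587506143} \approx -0.22115$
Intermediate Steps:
$\frac{1}{\frac{E{\left(-202 \right)}}{\left(85 + 27\right) \left(-40 + 29\right)} - \frac{43034}{9875}} = \frac{1}{\frac{\frac{1}{-202} - -202}{\left(85 + 27\right) \left(-40 + 29\right)} - \frac{43034}{9875}} = \frac{1}{\frac{- \frac{1}{202} + 202}{112 \left(-11\right)} - \frac{43034}{9875}} = \frac{1}{\frac{40803}{202 \left(-1232\right)} - \frac{43034}{9875}} = \frac{1}{\frac{40803}{202} \left(- \frac{1}{1232}\right) - \frac{43034}{9875}} = \frac{1}{- \frac{5829}{35552} - \frac{43034}{9875}} = \frac{1}{- \frac{1587506143}{351076000}} = - \frac{351076000}{1587506143}$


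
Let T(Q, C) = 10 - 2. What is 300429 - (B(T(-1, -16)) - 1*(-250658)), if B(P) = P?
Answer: 49763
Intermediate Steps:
T(Q, C) = 8
300429 - (B(T(-1, -16)) - 1*(-250658)) = 300429 - (8 - 1*(-250658)) = 300429 - (8 + 250658) = 300429 - 1*250666 = 300429 - 250666 = 49763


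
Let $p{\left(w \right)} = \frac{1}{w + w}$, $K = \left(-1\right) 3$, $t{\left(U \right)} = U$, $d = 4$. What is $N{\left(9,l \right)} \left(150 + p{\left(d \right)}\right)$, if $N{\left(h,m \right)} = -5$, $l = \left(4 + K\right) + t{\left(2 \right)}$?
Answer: $- \frac{6005}{8} \approx -750.63$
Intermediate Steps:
$K = -3$
$l = 3$ ($l = \left(4 - 3\right) + 2 = 1 + 2 = 3$)
$p{\left(w \right)} = \frac{1}{2 w}$
$N{\left(9,l \right)} \left(150 + p{\left(d \right)}\right) = - 5 \left(150 + \frac{1}{2 \cdot 4}\right) = - 5 \left(150 + \frac{1}{2} \cdot \frac{1}{4}\right) = - 5 \left(150 + \frac{1}{8}\right) = \left(-5\right) \frac{1201}{8} = - \frac{6005}{8}$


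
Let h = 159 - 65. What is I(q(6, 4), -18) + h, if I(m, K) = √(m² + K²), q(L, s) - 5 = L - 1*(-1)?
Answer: 94 + 6*√13 ≈ 115.63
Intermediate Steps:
h = 94
q(L, s) = 6 + L (q(L, s) = 5 + (L - 1*(-1)) = 5 + (L + 1) = 5 + (1 + L) = 6 + L)
I(m, K) = √(K² + m²)
I(q(6, 4), -18) + h = √((-18)² + (6 + 6)²) + 94 = √(324 + 12²) + 94 = √(324 + 144) + 94 = √468 + 94 = 6*√13 + 94 = 94 + 6*√13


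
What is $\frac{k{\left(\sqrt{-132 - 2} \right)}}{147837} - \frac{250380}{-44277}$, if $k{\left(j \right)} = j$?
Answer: $\frac{83460}{14759} + \frac{i \sqrt{134}}{147837} \approx 5.6549 + 7.8301 \cdot 10^{-5} i$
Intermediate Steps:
$\frac{k{\left(\sqrt{-132 - 2} \right)}}{147837} - \frac{250380}{-44277} = \frac{\sqrt{-132 - 2}}{147837} - \frac{250380}{-44277} = \sqrt{-134} \cdot \frac{1}{147837} - - \frac{83460}{14759} = i \sqrt{134} \cdot \frac{1}{147837} + \frac{83460}{14759} = \frac{i \sqrt{134}}{147837} + \frac{83460}{14759} = \frac{83460}{14759} + \frac{i \sqrt{134}}{147837}$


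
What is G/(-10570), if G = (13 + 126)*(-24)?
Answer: 1668/5285 ≈ 0.31561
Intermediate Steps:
G = -3336 (G = 139*(-24) = -3336)
G/(-10570) = -3336/(-10570) = -3336*(-1/10570) = 1668/5285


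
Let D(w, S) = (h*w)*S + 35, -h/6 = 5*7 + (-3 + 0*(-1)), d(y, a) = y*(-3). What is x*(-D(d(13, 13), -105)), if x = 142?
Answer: 111641110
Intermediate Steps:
d(y, a) = -3*y
h = -192 (h = -6*(5*7 + (-3 + 0*(-1))) = -6*(35 + (-3 + 0)) = -6*(35 - 3) = -6*32 = -192)
D(w, S) = 35 - 192*S*w (D(w, S) = (-192*w)*S + 35 = -192*S*w + 35 = 35 - 192*S*w)
x*(-D(d(13, 13), -105)) = 142*(-(35 - 192*(-105)*(-3*13))) = 142*(-(35 - 192*(-105)*(-39))) = 142*(-(35 - 786240)) = 142*(-1*(-786205)) = 142*786205 = 111641110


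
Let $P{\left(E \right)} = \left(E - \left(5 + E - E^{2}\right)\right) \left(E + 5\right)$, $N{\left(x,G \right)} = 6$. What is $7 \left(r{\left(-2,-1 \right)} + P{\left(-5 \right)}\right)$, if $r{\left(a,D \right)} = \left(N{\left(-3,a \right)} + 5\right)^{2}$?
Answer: $847$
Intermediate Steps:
$P{\left(E \right)} = \left(-5 + E^{2}\right) \left(5 + E\right)$ ($P{\left(E \right)} = \left(E - \left(5 + E - E^{2}\right)\right) \left(5 + E\right) = \left(-5 + E^{2}\right) \left(5 + E\right)$)
$r{\left(a,D \right)} = 121$ ($r{\left(a,D \right)} = \left(6 + 5\right)^{2} = 11^{2} = 121$)
$7 \left(r{\left(-2,-1 \right)} + P{\left(-5 \right)}\right) = 7 \left(121 + \left(-25 + \left(-5\right)^{3} - -25 + 5 \left(-5\right)^{2}\right)\right) = 7 \left(121 + \left(-25 - 125 + 25 + 5 \cdot 25\right)\right) = 7 \left(121 + \left(-25 - 125 + 25 + 125\right)\right) = 7 \left(121 + 0\right) = 7 \cdot 121 = 847$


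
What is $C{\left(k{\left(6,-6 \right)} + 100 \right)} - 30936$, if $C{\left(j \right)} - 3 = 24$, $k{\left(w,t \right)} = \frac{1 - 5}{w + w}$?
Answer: $-30909$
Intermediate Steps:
$k{\left(w,t \right)} = - \frac{2}{w}$ ($k{\left(w,t \right)} = - \frac{4}{2 w} = - 4 \frac{1}{2 w} = - \frac{2}{w}$)
$C{\left(j \right)} = 27$ ($C{\left(j \right)} = 3 + 24 = 27$)
$C{\left(k{\left(6,-6 \right)} + 100 \right)} - 30936 = 27 - 30936 = -30909$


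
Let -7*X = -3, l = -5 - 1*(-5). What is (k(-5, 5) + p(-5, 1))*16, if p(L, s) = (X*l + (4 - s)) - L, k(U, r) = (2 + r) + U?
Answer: 160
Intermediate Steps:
l = 0 (l = -5 + 5 = 0)
X = 3/7 (X = -⅐*(-3) = 3/7 ≈ 0.42857)
k(U, r) = 2 + U + r
p(L, s) = 4 - L - s (p(L, s) = ((3/7)*0 + (4 - s)) - L = (0 + (4 - s)) - L = (4 - s) - L = 4 - L - s)
(k(-5, 5) + p(-5, 1))*16 = ((2 - 5 + 5) + (4 - 1*(-5) - 1*1))*16 = (2 + (4 + 5 - 1))*16 = (2 + 8)*16 = 10*16 = 160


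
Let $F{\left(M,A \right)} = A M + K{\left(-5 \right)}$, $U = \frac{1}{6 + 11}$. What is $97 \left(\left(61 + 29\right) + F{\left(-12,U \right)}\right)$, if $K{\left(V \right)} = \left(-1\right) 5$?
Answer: $\frac{139001}{17} \approx 8176.5$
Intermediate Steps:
$K{\left(V \right)} = -5$
$U = \frac{1}{17} \approx 0.058824$
$F{\left(M,A \right)} = -5 + A M$ ($F{\left(M,A \right)} = A M - 5 = -5 + A M$)
$97 \left(\left(61 + 29\right) + F{\left(-12,U \right)}\right) = 97 \left(\left(61 + 29\right) + \left(-5 + \frac{1}{17} \left(-12\right)\right)\right) = 97 \left(90 - \frac{97}{17}\right) = 97 \cdot \frac{1433}{17} = \frac{139001}{17}$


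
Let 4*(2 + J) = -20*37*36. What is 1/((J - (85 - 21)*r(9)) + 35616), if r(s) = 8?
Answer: 1/28442 ≈ 3.5159e-5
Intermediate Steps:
J = -6662 (J = -2 + (-20*37*36)/4 = -2 + (-740*36)/4 = -2 + (¼)*(-26640) = -2 - 6660 = -6662)
1/((J - (85 - 21)*r(9)) + 35616) = 1/((-6662 - (85 - 21)*8) + 35616) = 1/((-6662 - 64*8) + 35616) = 1/((-6662 - 1*512) + 35616) = 1/((-6662 - 512) + 35616) = 1/(-7174 + 35616) = 1/28442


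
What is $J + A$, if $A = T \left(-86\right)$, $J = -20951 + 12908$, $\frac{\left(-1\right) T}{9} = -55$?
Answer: $-50613$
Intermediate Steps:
$T = 495$ ($T = \left(-9\right) \left(-55\right) = 495$)
$J = -8043$
$A = -42570$ ($A = 495 \left(-86\right) = -42570$)
$J + A = -8043 - 42570 = -50613$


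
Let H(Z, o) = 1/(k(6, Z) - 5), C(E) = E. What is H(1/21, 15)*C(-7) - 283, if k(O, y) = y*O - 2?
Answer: -13252/47 ≈ -281.96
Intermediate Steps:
k(O, y) = -2 + O*y (k(O, y) = O*y - 2 = -2 + O*y)
H(Z, o) = 1/(-7 + 6*Z) (H(Z, o) = 1/((-2 + 6*Z) - 5) = 1/(-7 + 6*Z))
H(1/21, 15)*C(-7) - 283 = -7/(-7 + 6/21) - 283 = -7/(-7 + 6*(1/21)) - 283 = -7/(-7 + 2/7) - 283 = -7/(-47/7) - 283 = -7/47*(-7) - 283 = 49/47 - 283 = -13252/47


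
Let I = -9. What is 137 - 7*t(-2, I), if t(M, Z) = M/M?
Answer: 130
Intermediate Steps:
t(M, Z) = 1
137 - 7*t(-2, I) = 137 - 7*1 = 137 - 7 = 130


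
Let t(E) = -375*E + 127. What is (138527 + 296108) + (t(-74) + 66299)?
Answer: 528811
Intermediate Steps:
t(E) = 127 - 375*E
(138527 + 296108) + (t(-74) + 66299) = (138527 + 296108) + ((127 - 375*(-74)) + 66299) = 434635 + ((127 + 27750) + 66299) = 434635 + (27877 + 66299) = 434635 + 94176 = 528811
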